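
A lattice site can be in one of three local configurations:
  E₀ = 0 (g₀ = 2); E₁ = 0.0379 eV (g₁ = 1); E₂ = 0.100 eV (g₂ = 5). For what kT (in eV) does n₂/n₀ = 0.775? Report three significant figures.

0.0854 eV

n₂/n₀ = (g₂/g₀) exp[−(E₂−E₀)/kT] = 0.775.
⇒ (E₂−E₀)/kT = ln((5/2)/0.775) = ln(3.2258) = 1.1712.
kT = 0.100 eV / 1.1712 = 0.0854 eV.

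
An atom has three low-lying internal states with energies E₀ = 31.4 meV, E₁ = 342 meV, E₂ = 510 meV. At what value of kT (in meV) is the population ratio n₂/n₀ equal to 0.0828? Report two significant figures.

190 meV

n₂/n₀ = exp[−(E₂−E₀)/kT] = 0.0828.
⇒ (E₂−E₀)/kT = ln(1/0.0828) = ln(12.08) = 2.492.
kT = 478.6 meV / 2.492 = 190 meV.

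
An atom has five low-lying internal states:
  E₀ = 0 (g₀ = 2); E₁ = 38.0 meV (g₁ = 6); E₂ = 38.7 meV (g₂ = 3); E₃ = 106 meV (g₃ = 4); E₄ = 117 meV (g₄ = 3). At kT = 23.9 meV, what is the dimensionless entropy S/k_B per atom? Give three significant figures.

2.19

Eᵢ/kT = 0, 1.5900, 1.6192, 4.4351, 4.8954.
Z = Σ gᵢe^(−Eᵢ/kT) = 2·e^(−0) + 6·e^(−1.5900) + 3·e^(−1.6192) + 4·e^(−4.4351) + 3·e^(−4.8954) = 2.0000 + 1.2236 + 0.59417 + 0.047416 + 0.022443 = 3.8876.
⟨E⟩ = Σ EᵢPᵢ = 19.843 meV.
S/k_B = ln Z + ⟨E⟩/kT = ln(3.8876) + 19.843/23.9 = 1.3578 + 0.83025 = 2.19.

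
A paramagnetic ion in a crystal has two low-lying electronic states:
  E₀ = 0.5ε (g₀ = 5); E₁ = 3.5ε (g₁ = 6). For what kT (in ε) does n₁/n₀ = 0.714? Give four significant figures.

n₁/n₀ = (g₁/g₀) exp[−(E₁−E₀)/kT] = 0.714.
⇒ (E₁−E₀)/kT = ln((6/5)/0.714) = ln(1.68067) = 0.519193.
kT = 3.0ε / 0.519193 = 5.778 ε.

5.778 ε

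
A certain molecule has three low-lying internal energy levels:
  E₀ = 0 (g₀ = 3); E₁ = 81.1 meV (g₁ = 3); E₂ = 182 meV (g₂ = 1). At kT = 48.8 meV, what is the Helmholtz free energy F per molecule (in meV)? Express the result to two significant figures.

-62 meV

Eᵢ/kT = 0, 1.662, 3.730.
Z = Σ gᵢe^(−Eᵢ/kT) = 3·e^(−0) + 3·e^(−1.662) + 1·e^(−3.730) = 3.000 + 0.5693 + 0.02399 = 3.593.
F = −kT ln Z = −48.8 × ln(3.593) = −48.8 × 1.279 = -62 meV.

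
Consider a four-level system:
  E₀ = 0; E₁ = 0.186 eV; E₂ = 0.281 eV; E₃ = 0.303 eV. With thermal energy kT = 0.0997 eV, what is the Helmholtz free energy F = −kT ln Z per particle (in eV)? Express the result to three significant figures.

Eᵢ/kT = 0, 1.8656, 2.8185, 3.0391.
Z = Σ e^(−Eᵢ/kT) = e^(−0) + e^(−1.8656) + e^(−2.8185) + e^(−3.0391) = 1.0000 + 0.15480 + 0.059695 + 0.047878 = 1.2624.
F = −kT ln Z = −0.0997 × ln(1.2624) = −0.0997 × 0.23301 = -0.0232 eV.

-0.0232 eV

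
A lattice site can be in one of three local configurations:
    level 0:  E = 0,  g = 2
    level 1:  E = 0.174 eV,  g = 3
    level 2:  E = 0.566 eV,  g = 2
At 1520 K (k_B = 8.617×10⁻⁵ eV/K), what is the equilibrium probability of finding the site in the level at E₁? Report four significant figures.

k_BT = 8.617×10⁻⁵ × 1520 K = 0.130978 eV.
Eᵢ/kT = 0, 1.32847, 4.32134.
Z = Σ gᵢe^(−Eᵢ/kT) = 2·e^(−0) + 3·e^(−1.32847) + 2·e^(−4.32134) = 2.00000 + 0.794647 + 0.0265641 = 2.82121.
P₁ = g₁ e^(−E₁/kT) / Z = 0.794647/2.82121 = 0.2817.

0.2817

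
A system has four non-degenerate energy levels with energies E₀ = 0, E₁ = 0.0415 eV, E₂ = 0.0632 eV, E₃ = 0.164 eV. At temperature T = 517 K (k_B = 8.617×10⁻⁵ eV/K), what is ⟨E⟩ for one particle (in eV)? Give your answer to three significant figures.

0.0215 eV

k_BT = 8.617×10⁻⁵ × 517 K = 0.044550 eV.
Eᵢ/kT = 0, 0.93154, 1.4186, 3.6813.
Z = Σ e^(−Eᵢ/kT) = e^(−0) + e^(−0.93154) + e^(−1.4186) + e^(−3.6813) = 1.0000 + 0.39395 + 0.24205 + 0.025190 = 1.6612.
⟨E⟩ = Σ Eᵢ e^(−Eᵢ/kT) / Z = (0·1.0000 + 0.0415·0.39395 + 0.0632·0.24205 + 0.164·0.025190) / 1.6612 = 0.0215 eV.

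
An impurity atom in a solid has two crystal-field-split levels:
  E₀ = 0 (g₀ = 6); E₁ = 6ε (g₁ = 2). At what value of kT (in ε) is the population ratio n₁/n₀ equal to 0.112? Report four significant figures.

5.501 ε

n₁/n₀ = (g₁/g₀) exp[−(E₁−E₀)/kT] = 0.112.
⇒ (E₁−E₀)/kT = ln((2/6)/0.112) = ln(2.97619) = 1.09064.
kT = 6ε / 1.09064 = 5.501 ε.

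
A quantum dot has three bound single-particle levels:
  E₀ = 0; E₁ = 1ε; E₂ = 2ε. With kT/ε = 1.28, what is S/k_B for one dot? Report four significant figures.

Eᵢ/kT = 0, 0.781250, 1.56250.
Z = Σ e^(−Eᵢ/kT) = e^(−0) + e^(−0.781250) + e^(−1.56250) = 1.00000 + 0.457833 + 0.209611 = 1.66744.
⟨E⟩ = Σ EᵢPᵢ = 0.525989 ε.
S/k_B = ln Z + ⟨E⟩/kT = ln(1.66744) + 0.525989/1.28 = 0.511290 + 0.410929 = 0.9222.

0.9222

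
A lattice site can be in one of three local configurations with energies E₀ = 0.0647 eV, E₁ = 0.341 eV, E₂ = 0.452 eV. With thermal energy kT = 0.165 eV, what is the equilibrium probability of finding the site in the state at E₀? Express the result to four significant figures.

0.7794

Eᵢ/kT = 0.392121, 2.06667, 2.73939.
Z = Σ e^(−Eᵢ/kT) = e^(−0.392121) + e^(−2.06667) + e^(−2.73939) = 0.675622 + 0.126607 + 0.0646097 = 0.866839.
P₀ = e^(−E₀/kT) / Z = 0.675622/0.866839 = 0.7794.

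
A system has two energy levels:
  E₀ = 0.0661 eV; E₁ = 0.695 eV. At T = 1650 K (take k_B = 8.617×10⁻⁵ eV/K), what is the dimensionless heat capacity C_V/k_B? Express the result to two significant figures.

k_BT = 8.617×10⁻⁵ × 1650 K = 0.1422 eV.
Eᵢ/kT = 0.4648, 4.887.
Z = Σ e^(−Eᵢ/kT) = e^(−0.4648) + e^(−4.887) = 0.6283 + 0.007544 = 0.6358.
⟨E⟩ = 0.07357 eV, ⟨E²⟩ = 0.01005 eV².
C_V/k_B = (⟨E²⟩ − ⟨E⟩²)/(kT)² = (0.01005 − 0.005413)/0.02022 = 0.23.

0.23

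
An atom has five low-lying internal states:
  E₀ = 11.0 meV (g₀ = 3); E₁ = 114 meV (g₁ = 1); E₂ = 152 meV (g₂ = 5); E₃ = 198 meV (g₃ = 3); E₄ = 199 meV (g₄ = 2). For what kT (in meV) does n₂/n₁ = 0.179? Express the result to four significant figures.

11.41 meV

n₂/n₁ = (g₂/g₁) exp[−(E₂−E₁)/kT] = 0.179.
⇒ (E₂−E₁)/kT = ln((5/1)/0.179) = ln(27.9330) = 3.32981.
kT = 38 meV / 3.32981 = 11.41 meV.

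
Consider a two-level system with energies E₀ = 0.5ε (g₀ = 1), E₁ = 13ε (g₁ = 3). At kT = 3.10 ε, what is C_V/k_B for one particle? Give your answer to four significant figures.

0.7798

Eᵢ/kT = 0.161290, 4.19355.
Z = Σ gᵢe^(−Eᵢ/kT) = 1·e^(−0.161290) + 3·e^(−4.19355) = 0.851045 + 0.0452778 = 0.896323.
⟨E⟩ = 1.13144 ε, ⟨E²⟩ = 8.77441 ε².
C_V/k_B = (⟨E²⟩ − ⟨E⟩²)/(kT)² = (8.77441 − 1.28016)/9.61000 = 0.7798.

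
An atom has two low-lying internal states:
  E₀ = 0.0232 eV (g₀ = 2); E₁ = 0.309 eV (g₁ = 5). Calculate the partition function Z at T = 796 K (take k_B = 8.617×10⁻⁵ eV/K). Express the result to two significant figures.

Z = 1.5

k_BT = 8.617×10⁻⁵ × 796 K = 0.06859 eV.
Eᵢ/kT = 0.3382, 4.505.
Z = Σ gᵢe^(−Eᵢ/kT) = 2·e^(−0.3382) + 5·e^(−4.505) = 1.426 + 0.05527 = 1.481.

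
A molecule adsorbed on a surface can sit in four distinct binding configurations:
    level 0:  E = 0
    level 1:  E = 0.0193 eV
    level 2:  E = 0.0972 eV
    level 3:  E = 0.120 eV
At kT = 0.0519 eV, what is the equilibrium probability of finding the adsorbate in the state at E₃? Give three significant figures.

0.0510

Eᵢ/kT = 0, 0.37187, 1.8728, 2.3121.
Z = Σ e^(−Eᵢ/kT) = e^(−0) + e^(−0.37187) + e^(−1.8728) + e^(−2.3121) = 1.0000 + 0.68944 + 0.15369 + 0.099053 = 1.9422.
P₃ = e^(−E₃/kT) / Z = 0.099053/1.9422 = 0.0510.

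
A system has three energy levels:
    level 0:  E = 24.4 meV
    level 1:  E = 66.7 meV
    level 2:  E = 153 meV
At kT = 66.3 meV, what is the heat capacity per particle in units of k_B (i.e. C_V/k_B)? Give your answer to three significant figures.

0.316

Eᵢ/kT = 0.36802, 1.0060, 2.3077.
Z = Σ e^(−Eᵢ/kT) = e^(−0.36802) + e^(−1.0060) + e^(−2.3077) = 0.69210 + 0.36568 + 0.099490 = 1.1573.
⟨E⟩ = 48.821 meV, ⟨E²⟩ = 3774.2 meV².
C_V/k_B = (⟨E²⟩ − ⟨E⟩²)/(kT)² = (3774.2 − 2383.5)/4395.7 = 0.316.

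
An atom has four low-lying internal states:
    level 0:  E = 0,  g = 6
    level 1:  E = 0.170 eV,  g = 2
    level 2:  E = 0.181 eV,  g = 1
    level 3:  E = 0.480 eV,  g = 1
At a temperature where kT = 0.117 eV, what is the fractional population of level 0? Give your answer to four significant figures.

0.8959

Eᵢ/kT = 0, 1.45299, 1.54701, 4.10256.
Z = Σ gᵢe^(−Eᵢ/kT) = 6·e^(−0) + 2·e^(−1.45299) + 1·e^(−1.54701) + 1·e^(−4.10256) = 6.00000 + 0.467740 + 0.212884 + 0.0165303 = 6.69715.
P₀ = g₀ e^(−E₀/kT) / Z = 6.00000/6.69715 = 0.8959.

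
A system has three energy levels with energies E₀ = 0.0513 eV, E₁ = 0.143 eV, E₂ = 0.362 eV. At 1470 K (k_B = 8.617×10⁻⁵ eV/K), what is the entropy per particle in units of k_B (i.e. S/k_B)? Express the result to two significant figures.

0.81

k_BT = 8.617×10⁻⁵ × 1470 K = 0.1267 eV.
Eᵢ/kT = 0.4049, 1.129, 2.857.
Z = Σ e^(−Eᵢ/kT) = e^(−0.4049) + e^(−1.129) + e^(−2.857) = 0.6670 + 0.3234 + 0.05744 = 1.048.
⟨E⟩ = Σ EᵢPᵢ = 0.09662 eV.
S/k_B = ln Z + ⟨E⟩/kT = ln(1.048) + 0.09662/0.1267 = 0.04688 + 0.7626 = 0.81.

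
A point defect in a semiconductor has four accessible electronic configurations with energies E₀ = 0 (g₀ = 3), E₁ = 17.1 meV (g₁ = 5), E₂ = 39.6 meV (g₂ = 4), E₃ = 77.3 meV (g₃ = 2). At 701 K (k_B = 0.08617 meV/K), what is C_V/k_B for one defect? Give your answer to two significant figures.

k_BT = 0.08617 × 701 K = 60.41 meV.
Eᵢ/kT = 0, 0.2831, 0.6555, 1.280.
Z = Σ gᵢe^(−Eᵢ/kT) = 3·e^(−0) + 5·e^(−0.2831) + 4·e^(−0.6555) + 2·e^(−1.280) = 3.000 + 3.767 + 2.077 + 0.5561 = 9.400.
⟨E⟩ = 20.18 meV, ⟨E²⟩ = 817.2 meV².
C_V/k_B = (⟨E²⟩ − ⟨E⟩²)/(kT)² = (817.2 − 407.2)/3649 = 0.11.

0.11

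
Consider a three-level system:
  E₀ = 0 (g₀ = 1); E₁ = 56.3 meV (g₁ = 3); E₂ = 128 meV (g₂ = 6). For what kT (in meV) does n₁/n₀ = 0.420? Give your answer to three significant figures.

n₁/n₀ = (g₁/g₀) exp[−(E₁−E₀)/kT] = 0.420.
⇒ (E₁−E₀)/kT = ln((3/1)/0.420) = ln(7.1429) = 1.9661.
kT = 56.3 meV / 1.9661 = 28.6 meV.

28.6 meV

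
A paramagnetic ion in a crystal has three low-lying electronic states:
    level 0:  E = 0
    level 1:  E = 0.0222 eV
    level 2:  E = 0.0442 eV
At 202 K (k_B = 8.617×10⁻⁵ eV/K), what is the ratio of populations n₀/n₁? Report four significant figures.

3.580

k_BT = 8.617×10⁻⁵ × 202 K = 0.0174063 eV.
n₀/n₁ = exp[−(E₀−E₁)/kT] = exp(−(-0.0222 eV)/(0.0174063 eV)) = exp(1.27540) = 3.580.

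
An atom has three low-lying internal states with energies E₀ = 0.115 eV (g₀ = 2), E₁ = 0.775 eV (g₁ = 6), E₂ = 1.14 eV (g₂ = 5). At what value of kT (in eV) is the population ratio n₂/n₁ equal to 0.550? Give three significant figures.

0.878 eV

n₂/n₁ = (g₂/g₁) exp[−(E₂−E₁)/kT] = 0.550.
⇒ (E₂−E₁)/kT = ln((5/6)/0.550) = ln(1.5152) = 0.41555.
kT = 0.365 eV / 0.41555 = 0.878 eV.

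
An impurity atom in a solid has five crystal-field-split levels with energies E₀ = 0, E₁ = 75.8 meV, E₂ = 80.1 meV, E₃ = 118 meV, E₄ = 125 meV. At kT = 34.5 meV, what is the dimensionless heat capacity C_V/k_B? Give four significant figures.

1.130

Eᵢ/kT = 0, 2.19710, 2.32174, 3.42029, 3.62319.
Z = Σ e^(−Eᵢ/kT) = e^(−0) + e^(−2.19710) + e^(−2.32174) + e^(−3.42029) + e^(−3.62319) = 1.00000 + 0.111125 + 0.0981027 + 0.0327029 + 0.0266974 = 1.26863.
⟨E⟩ = 18.5061 meV, ⟨E²⟩ = 1687.19 meV².
C_V/k_B = (⟨E²⟩ − ⟨E⟩²)/(kT)² = (1687.19 − 342.476)/1190.25 = 1.130.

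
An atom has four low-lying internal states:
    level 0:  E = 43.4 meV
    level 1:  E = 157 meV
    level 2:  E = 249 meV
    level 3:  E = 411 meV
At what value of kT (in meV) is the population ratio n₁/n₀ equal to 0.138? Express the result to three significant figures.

n₁/n₀ = exp[−(E₁−E₀)/kT] = 0.138.
⇒ (E₁−E₀)/kT = ln(1/0.138) = ln(7.2464) = 1.9805.
kT = 113.6 meV / 1.9805 = 57.4 meV.

57.4 meV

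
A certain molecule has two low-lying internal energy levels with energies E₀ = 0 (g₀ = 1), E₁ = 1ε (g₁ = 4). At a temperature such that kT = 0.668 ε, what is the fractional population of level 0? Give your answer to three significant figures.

Eᵢ/kT = 0, 1.4970.
Z = Σ gᵢe^(−Eᵢ/kT) = 1·e^(−0) + 4·e^(−1.4970) = 1.0000 + 0.89520 = 1.8952.
P₀ = g₀ e^(−E₀/kT) / Z = 1.0000/1.8952 = 0.528.

0.528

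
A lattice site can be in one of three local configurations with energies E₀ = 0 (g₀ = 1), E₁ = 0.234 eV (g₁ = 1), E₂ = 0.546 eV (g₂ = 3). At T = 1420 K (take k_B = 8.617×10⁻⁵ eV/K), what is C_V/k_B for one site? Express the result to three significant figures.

0.903

k_BT = 8.617×10⁻⁵ × 1420 K = 0.12236 eV.
Eᵢ/kT = 0, 1.9124, 4.4622.
Z = Σ gᵢe^(−Eᵢ/kT) = 1·e^(−0) + 1·e^(−1.9124) + 3·e^(−4.4622) = 1.0000 + 0.14773 + 0.034611 = 1.1823.
⟨E⟩ = 0.045222 eV, ⟨E²⟩ = 0.015569 eV².
C_V/k_B = (⟨E²⟩ − ⟨E⟩²)/(kT)² = (0.015569 − 0.0020450)/0.014972 = 0.903.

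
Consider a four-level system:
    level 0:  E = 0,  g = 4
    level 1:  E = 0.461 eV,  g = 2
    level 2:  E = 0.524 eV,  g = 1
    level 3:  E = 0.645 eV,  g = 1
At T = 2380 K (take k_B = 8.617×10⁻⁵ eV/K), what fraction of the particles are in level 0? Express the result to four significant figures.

0.9234

k_BT = 8.617×10⁻⁵ × 2380 K = 0.205085 eV.
Eᵢ/kT = 0, 2.24785, 2.55504, 3.14504.
Z = Σ gᵢe^(−Eᵢ/kT) = 4·e^(−0) + 2·e^(−2.24785) + 1·e^(−2.55504) + 1·e^(−3.14504) = 4.00000 + 0.211252 + 0.0776891 + 0.0430652 = 4.33201.
P₀ = g₀ e^(−E₀/kT) / Z = 4.00000/4.33201 = 0.9234.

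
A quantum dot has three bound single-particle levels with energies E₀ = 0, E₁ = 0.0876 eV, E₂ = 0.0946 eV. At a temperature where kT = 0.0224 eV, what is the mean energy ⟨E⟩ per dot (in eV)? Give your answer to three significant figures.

Eᵢ/kT = 0, 3.9107, 4.2232.
Z = Σ e^(−Eᵢ/kT) = e^(−0) + e^(−3.9107) + e^(−4.2232) = 1.0000 + 0.020026 + 0.014652 = 1.0347.
⟨E⟩ = Σ Eᵢ e^(−Eᵢ/kT) / Z = (0·1.0000 + 0.0876·0.020026 + 0.0946·0.014652) / 1.0347 = 0.00304 eV.

0.00304 eV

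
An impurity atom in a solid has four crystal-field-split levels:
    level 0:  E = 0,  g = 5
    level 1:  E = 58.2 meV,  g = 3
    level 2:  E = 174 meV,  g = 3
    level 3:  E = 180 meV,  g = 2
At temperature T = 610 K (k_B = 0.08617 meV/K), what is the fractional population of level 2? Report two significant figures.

0.018

k_BT = 0.08617 × 610 K = 52.56 meV.
Eᵢ/kT = 0, 1.107, 3.311, 3.425.
Z = Σ gᵢe^(−Eᵢ/kT) = 5·e^(−0) + 3·e^(−1.107) + 3·e^(−3.311) + 2·e^(−3.425) = 5.000 + 0.9916 + 0.1094 + 0.06510 = 6.166.
P₂ = g₂ e^(−E₂/kT) / Z = 0.1094/6.166 = 0.018.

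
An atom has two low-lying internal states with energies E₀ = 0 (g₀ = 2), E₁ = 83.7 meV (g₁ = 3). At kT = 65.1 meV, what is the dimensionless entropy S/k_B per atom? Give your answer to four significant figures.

Eᵢ/kT = 0, 1.28571.
Z = Σ gᵢe^(−Eᵢ/kT) = 2·e^(−0) + 3·e^(−1.28571) = 2.00000 + 0.829363 = 2.82936.
⟨E⟩ = Σ EᵢPᵢ = 24.5348 meV.
S/k_B = ln Z + ⟨E⟩/kT = ln(2.82936) + 24.5348/65.1 = 1.04005 + 0.376879 = 1.417.

1.417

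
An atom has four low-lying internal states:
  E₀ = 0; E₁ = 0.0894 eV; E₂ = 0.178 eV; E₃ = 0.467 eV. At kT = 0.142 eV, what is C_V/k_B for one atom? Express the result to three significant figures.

0.380

Eᵢ/kT = 0, 0.62958, 1.2535, 3.2887.
Z = Σ e^(−Eᵢ/kT) = e^(−0) + e^(−0.62958) + e^(−1.2535) + e^(−3.2887) = 1.0000 + 0.53282 + 0.28550 + 0.037302 = 1.8556.
⟨E⟩ = 0.062445 eV, ⟨E²⟩ = 0.011554 eV².
C_V/k_B = (⟨E²⟩ − ⟨E⟩²)/(kT)² = (0.011554 − 0.0038994)/0.020164 = 0.380.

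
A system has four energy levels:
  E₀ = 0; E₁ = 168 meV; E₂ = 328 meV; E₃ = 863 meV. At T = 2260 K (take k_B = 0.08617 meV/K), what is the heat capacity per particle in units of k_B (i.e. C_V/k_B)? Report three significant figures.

k_BT = 0.08617 × 2260 K = 194.74 meV.
Eᵢ/kT = 0, 0.86269, 1.6843, 4.4315.
Z = Σ e^(−Eᵢ/kT) = e^(−0) + e^(−0.86269) + e^(−1.6843) + e^(−4.4315) = 1.0000 + 0.42203 + 0.18557 + 0.011897 = 1.6195.
⟨E⟩ = 87.703 meV, ⟨E²⟩ = 25154 meV².
C_V/k_B = (⟨E²⟩ − ⟨E⟩²)/(kT)² = (25154 − 7691.8)/37924 = 0.460.

0.460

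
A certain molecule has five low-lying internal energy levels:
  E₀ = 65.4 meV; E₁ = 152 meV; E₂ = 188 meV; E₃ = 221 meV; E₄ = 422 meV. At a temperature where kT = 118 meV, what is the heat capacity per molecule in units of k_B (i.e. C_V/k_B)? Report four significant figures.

0.3992

Eᵢ/kT = 0.554237, 1.28814, 1.59322, 1.87288, 3.57627.
Z = Σ e^(−Eᵢ/kT) = e^(−0.554237) + e^(−1.28814) + e^(−1.59322) + e^(−1.87288) + e^(−3.57627) = 0.574510 + 0.275783 + 0.203270 + 0.153680 + 0.0279799 = 1.23522.
⟨E⟩ = 132.347 meV, ⟨E²⟩ = 23074.4 meV².
C_V/k_B = (⟨E²⟩ − ⟨E⟩²)/(kT)² = (23074.4 − 17515.7)/13924.0 = 0.3992.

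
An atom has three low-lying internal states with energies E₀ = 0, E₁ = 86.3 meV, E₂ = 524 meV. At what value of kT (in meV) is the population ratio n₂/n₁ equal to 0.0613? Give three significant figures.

n₂/n₁ = exp[−(E₂−E₁)/kT] = 0.0613.
⇒ (E₂−E₁)/kT = ln(1/0.0613) = ln(16.313) = 2.7920.
kT = 437.7 meV / 2.7920 = 157 meV.

157 meV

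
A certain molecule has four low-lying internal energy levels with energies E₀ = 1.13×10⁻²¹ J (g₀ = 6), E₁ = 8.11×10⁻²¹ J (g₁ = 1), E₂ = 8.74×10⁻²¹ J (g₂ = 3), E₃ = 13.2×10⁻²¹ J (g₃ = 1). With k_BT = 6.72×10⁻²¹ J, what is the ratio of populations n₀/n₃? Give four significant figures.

36.16

n₀/n₃ = (g₀/g₃) exp[−(E₀−E₃)/kT] = (6/1) × exp(−(-12.07 ×10⁻²¹ J)/(6.72 ×10⁻²¹ J)) = (6/1) × exp(1.79613) = 36.16.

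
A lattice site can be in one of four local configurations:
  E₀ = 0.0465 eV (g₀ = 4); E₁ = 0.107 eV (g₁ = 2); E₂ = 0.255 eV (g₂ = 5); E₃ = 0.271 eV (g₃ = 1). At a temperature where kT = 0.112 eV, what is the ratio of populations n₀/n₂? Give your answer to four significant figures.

n₀/n₂ = (g₀/g₂) exp[−(E₀−E₂)/kT] = (4/5) × exp(−(-0.2085 eV)/(0.112 eV)) = (4/5) × exp(1.86161) = 5.147.

5.147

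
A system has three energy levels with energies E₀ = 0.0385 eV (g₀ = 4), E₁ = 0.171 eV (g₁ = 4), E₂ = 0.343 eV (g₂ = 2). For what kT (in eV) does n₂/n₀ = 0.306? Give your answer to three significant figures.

0.620 eV

n₂/n₀ = (g₂/g₀) exp[−(E₂−E₀)/kT] = 0.306.
⇒ (E₂−E₀)/kT = ln((2/4)/0.306) = ln(1.6340) = 0.49103.
kT = 0.3045 eV / 0.49103 = 0.620 eV.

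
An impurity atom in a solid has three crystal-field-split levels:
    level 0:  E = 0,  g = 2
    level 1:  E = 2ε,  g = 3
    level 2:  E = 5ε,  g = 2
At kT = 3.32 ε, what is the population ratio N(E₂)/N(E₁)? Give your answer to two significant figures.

n₂/n₁ = (g₂/g₁) exp[−(E₂−E₁)/kT] = (2/3) × exp(−(3ε)/(3.32ε)) = (2/3) × exp(-0.9036) = 0.27.

0.27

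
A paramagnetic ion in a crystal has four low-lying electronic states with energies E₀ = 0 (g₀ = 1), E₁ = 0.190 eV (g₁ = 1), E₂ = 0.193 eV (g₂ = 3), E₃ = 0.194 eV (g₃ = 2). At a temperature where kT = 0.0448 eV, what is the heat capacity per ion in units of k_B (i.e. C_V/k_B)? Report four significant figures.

Eᵢ/kT = 0, 4.24107, 4.30804, 4.33036.
Z = Σ gᵢe^(−Eᵢ/kT) = 1·e^(−0) + 1·e^(−4.24107) + 3·e^(−4.30804) + 2·e^(−4.33036) = 1.00000 + 0.0143922 + 0.0403797 + 0.0263256 = 1.08110.
⟨E⟩ = 0.0144621 eV, ⟨E²⟩ = 0.00278832 eV².
C_V/k_B = (⟨E²⟩ − ⟨E⟩²)/(kT)² = (0.00278832 − 0.000209152)/0.00200704 = 1.285.

1.285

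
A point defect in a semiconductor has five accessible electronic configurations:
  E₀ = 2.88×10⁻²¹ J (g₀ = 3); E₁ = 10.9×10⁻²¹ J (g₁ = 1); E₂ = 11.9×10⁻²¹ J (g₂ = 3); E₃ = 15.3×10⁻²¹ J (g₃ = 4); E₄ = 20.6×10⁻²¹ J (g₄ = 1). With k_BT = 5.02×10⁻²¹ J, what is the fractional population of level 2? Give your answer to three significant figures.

0.122

Eᵢ/kT = 0.57371, 2.1713, 2.3705, 3.0478, 4.1036.
Z = Σ gᵢe^(−Eᵢ/kT) = 3·e^(−0.57371) + 1·e^(−2.1713) + 3·e^(−2.3705) + 4·e^(−3.0478) + 1·e^(−4.1036) = 1.6903 + 0.11403 + 0.28030 + 0.18985 + 0.016513 = 2.2910.
P₂ = g₂ e^(−E₂/kT) / Z = 0.28030/2.2910 = 0.122.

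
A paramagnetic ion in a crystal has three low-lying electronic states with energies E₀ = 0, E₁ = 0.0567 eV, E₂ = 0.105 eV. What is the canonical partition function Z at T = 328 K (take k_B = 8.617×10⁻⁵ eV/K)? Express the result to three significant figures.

Z = 1.16

k_BT = 8.617×10⁻⁵ × 328 K = 0.028264 eV.
Eᵢ/kT = 0, 2.0061, 3.7150.
Z = Σ e^(−Eᵢ/kT) = e^(−0) + e^(−2.0061) + e^(−3.7150) = 1.0000 + 0.13451 + 0.024355 = 1.1589.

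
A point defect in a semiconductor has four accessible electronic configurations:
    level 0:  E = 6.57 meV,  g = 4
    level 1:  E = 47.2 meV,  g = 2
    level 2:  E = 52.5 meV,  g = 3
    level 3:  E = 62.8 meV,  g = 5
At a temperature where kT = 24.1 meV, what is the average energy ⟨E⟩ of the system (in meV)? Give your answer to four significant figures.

Eᵢ/kT = 0.272614, 1.95851, 2.17842, 2.60581.
Z = Σ gᵢe^(−Eᵢ/kT) = 4·e^(−0.272614) + 2·e^(−1.95851) + 3·e^(−2.17842) + 5·e^(−2.60581) = 3.04555 + 0.282137 + 0.339661 + 0.369216 = 4.03656.
⟨E⟩ = Σ Eᵢ gᵢe^(−Eᵢ/kT) / Z = (6.57·3.04555 + 47.2·0.282137 + 52.5·0.339661 + 62.8·0.369216) / 4.03656 = 18.42 meV.

18.42 meV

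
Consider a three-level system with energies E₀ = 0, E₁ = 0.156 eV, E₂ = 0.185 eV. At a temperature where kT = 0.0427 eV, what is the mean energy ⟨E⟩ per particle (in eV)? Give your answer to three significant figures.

Eᵢ/kT = 0, 3.6534, 4.3326.
Z = Σ e^(−Eᵢ/kT) = e^(−0) + e^(−3.6534) + e^(−4.3326) = 1.0000 + 0.025903 + 0.013133 = 1.0390.
⟨E⟩ = Σ Eᵢ e^(−Eᵢ/kT) / Z = (0·1.0000 + 0.156·0.025903 + 0.185·0.013133) / 1.0390 = 0.00623 eV.

0.00623 eV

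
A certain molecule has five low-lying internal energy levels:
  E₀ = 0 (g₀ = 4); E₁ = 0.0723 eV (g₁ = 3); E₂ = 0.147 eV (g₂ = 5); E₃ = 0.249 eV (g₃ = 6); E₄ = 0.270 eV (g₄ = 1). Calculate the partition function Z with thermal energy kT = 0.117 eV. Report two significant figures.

Z = 7.9

Eᵢ/kT = 0, 0.6179, 1.256, 2.128, 2.308.
Z = Σ gᵢe^(−Eᵢ/kT) = 4·e^(−0) + 3·e^(−0.6179) + 5·e^(−1.256) + 6·e^(−2.128) + 1·e^(−2.308) = 4.000 + 1.617 + 1.424 + 0.7145 + 0.09946 = 7.855.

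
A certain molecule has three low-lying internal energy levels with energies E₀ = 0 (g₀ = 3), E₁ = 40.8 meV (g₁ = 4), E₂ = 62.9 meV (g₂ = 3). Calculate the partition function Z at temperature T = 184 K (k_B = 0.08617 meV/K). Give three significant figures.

k_BT = 0.08617 × 184 K = 15.855 meV.
Eᵢ/kT = 0, 2.5733, 3.9672.
Z = Σ gᵢe^(−Eᵢ/kT) = 3·e^(−0) + 4·e^(−2.5733) + 3·e^(−3.9672) = 3.0000 + 0.30513 + 0.056779 = 3.3619.

Z = 3.36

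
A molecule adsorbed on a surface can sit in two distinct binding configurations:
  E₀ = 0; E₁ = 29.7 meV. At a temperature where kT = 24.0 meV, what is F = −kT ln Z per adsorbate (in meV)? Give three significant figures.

Eᵢ/kT = 0, 1.2375.
Z = Σ e^(−Eᵢ/kT) = e^(−0) + e^(−1.2375) = 1.0000 + 0.29011 = 1.2901.
F = −kT ln Z = −24.0 × ln(1.2901) = −24.0 × 0.25472 = -6.11 meV.

-6.11 meV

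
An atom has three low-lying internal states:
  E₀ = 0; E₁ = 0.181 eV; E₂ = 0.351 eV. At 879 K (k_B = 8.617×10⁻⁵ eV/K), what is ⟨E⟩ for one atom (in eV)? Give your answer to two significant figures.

0.018 eV

k_BT = 8.617×10⁻⁵ × 879 K = 0.07574 eV.
Eᵢ/kT = 0, 2.390, 4.634.
Z = Σ e^(−Eᵢ/kT) = e^(−0) + e^(−2.390) + e^(−4.634) = 1.000 + 0.09163 + 0.009716 = 1.101.
⟨E⟩ = Σ Eᵢ e^(−Eᵢ/kT) / Z = (0·1.000 + 0.181·0.09163 + 0.351·0.009716) / 1.101 = 0.018 eV.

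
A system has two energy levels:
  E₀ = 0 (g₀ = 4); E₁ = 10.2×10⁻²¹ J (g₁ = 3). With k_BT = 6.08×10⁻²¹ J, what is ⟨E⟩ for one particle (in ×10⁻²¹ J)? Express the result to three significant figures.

1.25 ×10⁻²¹ J

Eᵢ/kT = 0, 1.6776.
Z = Σ gᵢe^(−Eᵢ/kT) = 4·e^(−0) + 3·e^(−1.6776) = 4.0000 + 0.56047 = 4.5605.
⟨E⟩ = Σ Eᵢ gᵢe^(−Eᵢ/kT) / Z = (0·4.0000 + 10.2·0.56047) / 4.5605 = 1.25 ×10⁻²¹ J.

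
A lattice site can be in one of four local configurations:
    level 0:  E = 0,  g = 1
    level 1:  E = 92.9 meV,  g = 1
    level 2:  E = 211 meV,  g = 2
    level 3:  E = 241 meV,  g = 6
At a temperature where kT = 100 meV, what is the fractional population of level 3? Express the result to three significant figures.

Eᵢ/kT = 0, 0.92900, 2.1100, 2.4100.
Z = Σ gᵢe^(−Eᵢ/kT) = 1·e^(−0) + 1·e^(−0.92900) + 2·e^(−2.1100) + 6·e^(−2.4100) = 1.0000 + 0.39495 + 0.24248 + 0.53889 = 2.1763.
P₃ = g₃ e^(−E₃/kT) / Z = 0.53889/2.1763 = 0.248.

0.248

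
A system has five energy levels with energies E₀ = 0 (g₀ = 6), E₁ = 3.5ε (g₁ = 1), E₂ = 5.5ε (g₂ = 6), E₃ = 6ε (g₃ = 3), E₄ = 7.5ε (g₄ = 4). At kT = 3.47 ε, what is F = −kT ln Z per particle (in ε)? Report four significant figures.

Eᵢ/kT = 0, 1.00865, 1.58501, 1.72911, 2.16138.
Z = Σ gᵢe^(−Eᵢ/kT) = 6·e^(−0) + 1·e^(−1.00865) + 6·e^(−1.58501) + 3·e^(−1.72911) + 4·e^(−2.16138) = 6.00000 + 0.364711 + 1.22967 + 0.532327 + 0.460664 = 8.58737.
F = −kT ln Z = −3.47 × ln(8.58737) = −3.47 × 2.15029 = -7.462 ε.

-7.462 ε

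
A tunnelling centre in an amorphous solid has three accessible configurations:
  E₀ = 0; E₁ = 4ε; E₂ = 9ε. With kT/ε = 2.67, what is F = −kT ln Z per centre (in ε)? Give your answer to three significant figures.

-0.613 ε

Eᵢ/kT = 0, 1.4981, 3.3708.
Z = Σ e^(−Eᵢ/kT) = e^(−0) + e^(−1.4981) + e^(−3.3708) = 1.0000 + 0.22355 + 0.034362 = 1.2579.
F = −kT ln Z = −2.67 × ln(1.2579) = −2.67 × 0.22944 = -0.613 ε.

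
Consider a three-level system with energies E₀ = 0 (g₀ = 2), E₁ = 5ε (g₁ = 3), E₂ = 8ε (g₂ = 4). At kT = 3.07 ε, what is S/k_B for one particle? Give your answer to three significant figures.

1.66

Eᵢ/kT = 0, 1.6287, 2.6059.
Z = Σ gᵢe^(−Eᵢ/kT) = 2·e^(−0) + 3·e^(−1.6287) + 4·e^(−2.6059) = 2.0000 + 0.58855 + 0.29535 = 2.8839.
⟨E⟩ = Σ EᵢPᵢ = 1.8397 ε.
S/k_B = ln Z + ⟨E⟩/kT = ln(2.8839) + 1.8397/3.07 = 1.0591 + 0.59925 = 1.66.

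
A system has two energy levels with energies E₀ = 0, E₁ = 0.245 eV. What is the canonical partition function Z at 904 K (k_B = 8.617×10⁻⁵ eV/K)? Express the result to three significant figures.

Z = 1.04

k_BT = 8.617×10⁻⁵ × 904 K = 0.077898 eV.
Eᵢ/kT = 0, 3.1451.
Z = Σ e^(−Eᵢ/kT) = e^(−0) + e^(−3.1451) = 1.0000 + 0.043063 = 1.0431.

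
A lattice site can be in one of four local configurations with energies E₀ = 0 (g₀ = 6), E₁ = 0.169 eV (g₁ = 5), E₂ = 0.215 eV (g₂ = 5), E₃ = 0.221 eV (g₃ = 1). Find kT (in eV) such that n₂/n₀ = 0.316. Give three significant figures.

0.222 eV

n₂/n₀ = (g₂/g₀) exp[−(E₂−E₀)/kT] = 0.316.
⇒ (E₂−E₀)/kT = ln((5/6)/0.316) = ln(2.6371) = 0.96968.
kT = 0.215 eV / 0.96968 = 0.222 eV.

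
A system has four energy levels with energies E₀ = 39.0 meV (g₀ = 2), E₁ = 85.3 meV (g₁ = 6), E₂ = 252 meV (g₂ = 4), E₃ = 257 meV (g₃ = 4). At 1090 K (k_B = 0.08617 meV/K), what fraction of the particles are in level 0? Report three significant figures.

0.309

k_BT = 0.08617 × 1090 K = 93.925 meV.
Eᵢ/kT = 0.41522, 0.90817, 2.6830, 2.7362.
Z = Σ gᵢe^(−Eᵢ/kT) = 2·e^(−0.41522) + 6·e^(−0.90817) + 4·e^(−2.6830) + 4·e^(−2.7362) = 1.3204 + 2.4196 + 0.27343 + 0.25926 = 4.2727.
P₀ = g₀ e^(−E₀/kT) / Z = 1.3204/4.2727 = 0.309.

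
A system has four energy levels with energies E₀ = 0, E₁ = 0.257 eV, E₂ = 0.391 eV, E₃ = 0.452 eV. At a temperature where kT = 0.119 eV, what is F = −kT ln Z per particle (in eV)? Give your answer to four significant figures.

-0.01921 eV

Eᵢ/kT = 0, 2.15966, 3.28571, 3.79832.
Z = Σ e^(−Eᵢ/kT) = e^(−0) + e^(−2.15966) + e^(−3.28571) + e^(−3.79832) = 1.00000 + 0.115364 + 0.0374140 + 0.0224084 = 1.17519.
F = −kT ln Z = −0.119 × ln(1.17519) = −0.119 × 0.161430 = -0.01921 eV.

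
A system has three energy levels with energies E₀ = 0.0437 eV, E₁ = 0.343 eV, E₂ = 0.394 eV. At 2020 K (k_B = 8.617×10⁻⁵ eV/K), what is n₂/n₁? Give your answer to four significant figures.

k_BT = 8.617×10⁻⁵ × 2020 K = 0.174063 eV.
n₂/n₁ = exp[−(E₂−E₁)/kT] = exp(−(0.051 eV)/(0.174063 eV)) = exp(-0.292997) = 0.7460.

0.7460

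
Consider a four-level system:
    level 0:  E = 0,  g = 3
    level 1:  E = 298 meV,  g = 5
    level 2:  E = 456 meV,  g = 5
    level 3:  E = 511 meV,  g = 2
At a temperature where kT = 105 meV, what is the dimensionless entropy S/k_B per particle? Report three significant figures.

1.57

Eᵢ/kT = 0, 2.8381, 4.3429, 4.8667.
Z = Σ gᵢe^(−Eᵢ/kT) = 3·e^(−0) + 5·e^(−2.8381) + 5·e^(−4.3429) + 2·e^(−4.8667) = 3.0000 + 0.29268 + 0.064994 + 0.015397 = 3.3731.
⟨E⟩ = Σ EᵢPᵢ = 36.976 meV.
S/k_B = ln Z + ⟨E⟩/kT = ln(3.3731) + 36.976/105 = 1.2158 + 0.35215 = 1.57.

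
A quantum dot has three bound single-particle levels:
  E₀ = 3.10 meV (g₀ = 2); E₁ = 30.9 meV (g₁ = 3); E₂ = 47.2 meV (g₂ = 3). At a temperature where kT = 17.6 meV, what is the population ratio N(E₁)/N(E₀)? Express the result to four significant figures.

n₁/n₀ = (g₁/g₀) exp[−(E₁−E₀)/kT] = (3/2) × exp(−(27.80 meV)/(17.6 meV)) = (3/2) × exp(-1.57955) = 0.3091.

0.3091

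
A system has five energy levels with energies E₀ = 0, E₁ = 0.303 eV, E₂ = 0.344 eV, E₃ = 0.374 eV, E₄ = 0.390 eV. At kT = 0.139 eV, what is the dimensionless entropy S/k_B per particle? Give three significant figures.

0.891

Eᵢ/kT = 0, 2.1799, 2.4748, 2.6906, 2.8058.
Z = Σ e^(−Eᵢ/kT) = e^(−0) + e^(−2.1799) + e^(−2.4748) + e^(−2.6906) + e^(−2.8058) = 1.0000 + 0.11305 + 0.084180 + 0.067840 + 0.060458 = 1.3255.
⟨E⟩ = Σ EᵢPᵢ = 0.084619 eV.
S/k_B = ln Z + ⟨E⟩/kT = ln(1.3255) + 0.084619/0.139 = 0.28179 + 0.60877 = 0.891.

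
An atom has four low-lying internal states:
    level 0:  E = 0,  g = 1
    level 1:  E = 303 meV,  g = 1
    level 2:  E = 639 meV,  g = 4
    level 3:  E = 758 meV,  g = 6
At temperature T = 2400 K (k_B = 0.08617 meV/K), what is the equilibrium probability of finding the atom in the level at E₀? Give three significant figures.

0.638

k_BT = 0.08617 × 2400 K = 206.81 meV.
Eᵢ/kT = 0, 1.4651, 3.0898, 3.6652.
Z = Σ gᵢe^(−Eᵢ/kT) = 1·e^(−0) + 1·e^(−1.4651) + 4·e^(−3.0898) + 6·e^(−3.6652) = 1.0000 + 0.23105 + 0.18204 + 0.15359 = 1.5667.
P₀ = g₀ e^(−E₀/kT) / Z = 1.0000/1.5667 = 0.638.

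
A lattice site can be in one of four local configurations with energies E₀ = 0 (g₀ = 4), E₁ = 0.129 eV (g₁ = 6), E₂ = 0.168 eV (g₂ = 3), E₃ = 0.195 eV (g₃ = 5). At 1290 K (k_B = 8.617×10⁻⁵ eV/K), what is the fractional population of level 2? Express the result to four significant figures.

0.08935

k_BT = 8.617×10⁻⁵ × 1290 K = 0.111159 eV.
Eᵢ/kT = 0, 1.16050, 1.51135, 1.75424.
Z = Σ gᵢe^(−Eᵢ/kT) = 4·e^(−0) + 6·e^(−1.16050) + 3·e^(−1.51135) + 5·e^(−1.75424) = 4.00000 + 1.87998 + 0.661836 + 0.865194 = 7.40701.
P₂ = g₂ e^(−E₂/kT) / Z = 0.661836/7.40701 = 0.08935.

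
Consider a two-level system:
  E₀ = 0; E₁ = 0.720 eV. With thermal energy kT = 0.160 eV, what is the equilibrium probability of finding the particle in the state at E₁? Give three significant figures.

0.0110

Eᵢ/kT = 0, 4.5000.
Z = Σ e^(−Eᵢ/kT) = e^(−0) + e^(−4.5000) = 1.0000 + 0.011109 = 1.0111.
P₁ = e^(−E₁/kT) / Z = 0.011109/1.0111 = 0.0110.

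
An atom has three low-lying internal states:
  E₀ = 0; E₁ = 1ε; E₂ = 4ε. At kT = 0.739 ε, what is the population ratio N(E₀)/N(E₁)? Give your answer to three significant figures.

3.87

n₀/n₁ = exp[−(E₀−E₁)/kT] = exp(−(-1ε)/(0.739ε)) = exp(1.3532) = 3.87.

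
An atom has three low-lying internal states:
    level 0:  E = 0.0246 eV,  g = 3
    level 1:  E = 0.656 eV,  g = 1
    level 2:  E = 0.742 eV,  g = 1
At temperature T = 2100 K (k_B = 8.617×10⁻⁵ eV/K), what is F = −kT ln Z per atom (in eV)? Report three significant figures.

-0.177 eV

k_BT = 8.617×10⁻⁵ × 2100 K = 0.18096 eV.
Eᵢ/kT = 0.13594, 3.6251, 4.1004.
Z = Σ gᵢe^(−Eᵢ/kT) = 3·e^(−0.13594) + 1·e^(−3.6251) + 1·e^(−4.1004) = 2.6187 + 0.026646 + 0.016566 = 2.6619.
F = −kT ln Z = −0.18096 × ln(2.6619) = −0.18096 × 0.97904 = -0.177 eV.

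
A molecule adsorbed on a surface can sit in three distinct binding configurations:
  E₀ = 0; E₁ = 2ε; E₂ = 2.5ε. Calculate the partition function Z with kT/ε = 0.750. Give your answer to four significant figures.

Z = 1.105

Eᵢ/kT = 0, 2.66667, 3.33333.
Z = Σ e^(−Eᵢ/kT) = e^(−0) + e^(−2.66667) + e^(−3.33333) = 1.00000 + 0.0694832 + 0.0356741 = 1.10516.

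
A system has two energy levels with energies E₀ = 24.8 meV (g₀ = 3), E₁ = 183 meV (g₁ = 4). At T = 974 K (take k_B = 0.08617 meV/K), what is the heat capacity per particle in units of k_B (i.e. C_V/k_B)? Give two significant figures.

k_BT = 0.08617 × 974 K = 83.93 meV.
Eᵢ/kT = 0.2955, 2.180.
Z = Σ gᵢe^(−Eᵢ/kT) = 3·e^(−0.2955) + 4·e^(−2.180) = 2.232 + 0.4522 = 2.684.
⟨E⟩ = 51.46 meV, ⟨E²⟩ = 6154 meV².
C_V/k_B = (⟨E²⟩ − ⟨E⟩²)/(kT)² = (6154 − 2648)/7044 = 0.50.

0.50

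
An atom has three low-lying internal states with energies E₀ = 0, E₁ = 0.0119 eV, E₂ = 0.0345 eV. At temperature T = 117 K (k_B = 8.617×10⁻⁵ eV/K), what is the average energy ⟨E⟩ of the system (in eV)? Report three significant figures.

k_BT = 8.617×10⁻⁵ × 117 K = 0.010082 eV.
Eᵢ/kT = 0, 1.1803, 3.4219.
Z = Σ e^(−Eᵢ/kT) = e^(−0) + e^(−1.1803) + e^(−3.4219) = 1.0000 + 0.30719 + 0.032650 = 1.3398.
⟨E⟩ = Σ Eᵢ e^(−Eᵢ/kT) / Z = (0·1.0000 + 0.0119·0.30719 + 0.0345·0.032650) / 1.3398 = 0.00357 eV.

0.00357 eV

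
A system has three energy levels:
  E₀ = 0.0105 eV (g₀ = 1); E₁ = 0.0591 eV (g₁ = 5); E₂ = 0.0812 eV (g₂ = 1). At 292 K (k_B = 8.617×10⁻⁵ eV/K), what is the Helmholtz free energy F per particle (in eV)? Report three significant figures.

-0.00408 eV

k_BT = 8.617×10⁻⁵ × 292 K = 0.025162 eV.
Eᵢ/kT = 0.41730, 2.3488, 3.2271.
Z = Σ gᵢe^(−Eᵢ/kT) = 1·e^(−0.41730) + 5·e^(−2.3488) + 1·e^(−3.2271) = 0.65882 + 0.47742 + 0.039672 = 1.1759.
F = −kT ln Z = −0.025162 × ln(1.1759) = −0.025162 × 0.16203 = -0.00408 eV.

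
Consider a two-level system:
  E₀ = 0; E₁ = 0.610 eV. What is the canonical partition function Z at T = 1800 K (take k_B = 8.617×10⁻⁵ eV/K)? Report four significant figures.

k_BT = 8.617×10⁻⁵ × 1800 K = 0.155106 eV.
Eᵢ/kT = 0, 3.93279.
Z = Σ e^(−Eᵢ/kT) = e^(−0) + e^(−3.93279) = 1.00000 + 0.0195889 = 1.01959.

Z = 1.020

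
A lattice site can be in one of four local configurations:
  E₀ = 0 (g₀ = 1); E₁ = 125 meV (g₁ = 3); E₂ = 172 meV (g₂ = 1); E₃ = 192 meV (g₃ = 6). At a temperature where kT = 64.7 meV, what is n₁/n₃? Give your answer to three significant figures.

1.41

n₁/n₃ = (g₁/g₃) exp[−(E₁−E₃)/kT] = (3/6) × exp(−(-67 meV)/(64.7 meV)) = (3/6) × exp(1.0355) = 1.41.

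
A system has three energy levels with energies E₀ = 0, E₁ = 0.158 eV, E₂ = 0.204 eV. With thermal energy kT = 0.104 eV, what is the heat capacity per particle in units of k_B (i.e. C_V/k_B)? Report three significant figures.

Eᵢ/kT = 0, 1.5192, 1.9615.
Z = Σ e^(−Eᵢ/kT) = e^(−0) + e^(−1.5192) + e^(−1.9615) = 1.0000 + 0.21889 + 0.14065 = 1.3595.
⟨E⟩ = 0.046544 eV, ⟨E²⟩ = 0.0083249 eV².
C_V/k_B = (⟨E²⟩ − ⟨E⟩²)/(kT)² = (0.0083249 − 0.0021663)/0.010816 = 0.569.

0.569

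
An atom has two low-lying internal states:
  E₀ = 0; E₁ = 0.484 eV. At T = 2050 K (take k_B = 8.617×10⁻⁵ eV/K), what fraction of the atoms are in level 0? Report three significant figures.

k_BT = 8.617×10⁻⁵ × 2050 K = 0.17665 eV.
Eᵢ/kT = 0, 2.7399.
Z = Σ e^(−Eᵢ/kT) = e^(−0) + e^(−2.7399) = 1.0000 + 0.064577 = 1.0646.
P₀ = e^(−E₀/kT) / Z = 1.0000/1.0646 = 0.939.

0.939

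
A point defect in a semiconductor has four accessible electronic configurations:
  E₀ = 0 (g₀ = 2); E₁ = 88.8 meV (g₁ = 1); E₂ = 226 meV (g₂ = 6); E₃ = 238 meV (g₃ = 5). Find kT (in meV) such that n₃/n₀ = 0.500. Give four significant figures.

147.9 meV

n₃/n₀ = (g₃/g₀) exp[−(E₃−E₀)/kT] = 0.500.
⇒ (E₃−E₀)/kT = ln((5/2)/0.500) = ln(5.00000) = 1.60944.
kT = 238 meV / 1.60944 = 147.9 meV.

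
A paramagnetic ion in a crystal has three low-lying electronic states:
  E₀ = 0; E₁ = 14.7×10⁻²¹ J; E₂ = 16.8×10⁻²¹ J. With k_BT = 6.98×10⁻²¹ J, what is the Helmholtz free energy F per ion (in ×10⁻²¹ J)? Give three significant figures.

Eᵢ/kT = 0, 2.1060, 2.4069.
Z = Σ e^(−Eᵢ/kT) = e^(−0) + e^(−2.1060) + e^(−2.4069) = 1.0000 + 0.12172 + 0.090094 = 1.2118.
F = −kT ln Z = −6.98 × ln(1.2118) = −6.98 × 0.19211 = -1.34 ×10⁻²¹ J.

-1.34 ×10⁻²¹ J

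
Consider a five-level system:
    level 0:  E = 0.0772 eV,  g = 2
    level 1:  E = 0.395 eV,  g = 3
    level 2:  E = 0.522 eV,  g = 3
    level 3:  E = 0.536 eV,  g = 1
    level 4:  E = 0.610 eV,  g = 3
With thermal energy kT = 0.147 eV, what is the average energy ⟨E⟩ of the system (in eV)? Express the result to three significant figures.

0.168 eV

Eᵢ/kT = 0.52517, 2.6871, 3.5510, 3.6463, 4.1497.
Z = Σ gᵢe^(−Eᵢ/kT) = 2·e^(−0.52517) + 3·e^(−2.6871) + 3·e^(−3.5510) + 1·e^(−3.6463) + 3·e^(−4.1497) = 1.1829 + 0.20423 + 0.086088 + 0.026087 + 0.047307 = 1.5466.
⟨E⟩ = Σ Eᵢ gᵢe^(−Eᵢ/kT) / Z = (0.0772·1.1829 + 0.395·0.20423 + 0.522·0.086088 + 0.536·0.026087 + 0.610·0.047307) / 1.5466 = 0.168 eV.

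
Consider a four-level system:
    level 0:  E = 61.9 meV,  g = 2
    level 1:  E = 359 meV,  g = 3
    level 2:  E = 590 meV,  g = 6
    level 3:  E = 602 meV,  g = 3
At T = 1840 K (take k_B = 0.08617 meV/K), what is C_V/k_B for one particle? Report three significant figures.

k_BT = 0.08617 × 1840 K = 158.55 meV.
Eᵢ/kT = 0.39041, 2.2643, 3.7212, 3.7969.
Z = Σ gᵢe^(−Eᵢ/kT) = 2·e^(−0.39041) + 3·e^(−2.2643) + 6·e^(−3.7212) + 3·e^(−3.7969) = 1.3536 + 0.31171 + 0.14523 + 0.067321 = 1.8779.
⟨E⟩ = 171.42 meV, ⟨E²⟩ = 64067 meV².
C_V/k_B = (⟨E²⟩ − ⟨E⟩²)/(kT)² = (64067 − 29385)/25138 = 1.38.

1.38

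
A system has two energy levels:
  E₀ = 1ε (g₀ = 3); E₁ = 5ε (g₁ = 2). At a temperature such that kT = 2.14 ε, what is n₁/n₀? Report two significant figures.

0.10

n₁/n₀ = (g₁/g₀) exp[−(E₁−E₀)/kT] = (2/3) × exp(−(4ε)/(2.14ε)) = (2/3) × exp(-1.869) = 0.10.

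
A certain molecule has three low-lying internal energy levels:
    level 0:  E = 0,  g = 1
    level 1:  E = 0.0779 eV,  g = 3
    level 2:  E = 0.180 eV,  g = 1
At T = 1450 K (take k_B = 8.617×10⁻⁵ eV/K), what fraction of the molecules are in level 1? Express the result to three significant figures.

0.565

k_BT = 8.617×10⁻⁵ × 1450 K = 0.12495 eV.
Eᵢ/kT = 0, 0.62345, 1.4406.
Z = Σ gᵢe^(−Eᵢ/kT) = 1·e^(−0) + 3·e^(−0.62345) + 1·e^(−1.4406) = 1.0000 + 1.6083 + 0.23679 = 2.8451.
P₁ = g₁ e^(−E₁/kT) / Z = 1.6083/2.8451 = 0.565.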